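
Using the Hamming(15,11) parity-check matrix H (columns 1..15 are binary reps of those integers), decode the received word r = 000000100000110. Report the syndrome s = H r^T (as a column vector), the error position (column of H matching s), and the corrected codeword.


s = (0, 1, 0, 0)^T, error position = 4, corrected codeword c = 000100100000110

Compute s = H r^T mod 2 one row at a time:
  s_1 = 0 + 0 + 0 + 0 + 0 + 1 + 1 + 0 = 2 ≡ 0 (mod 2).
  s_2 = 0 + 0 + 0 + 1 + 0 + 1 + 1 + 0 = 3 ≡ 1 (mod 2).
  s_3 = 0 + 0 + 0 + 1 + 0 + 0 + 1 + 0 = 2 ≡ 0 (mod 2).
  s_4 = 0 + 0 + 0 + 1 + 0 + 0 + 1 + 0 = 2 ≡ 0 (mod 2).
s = (0, 1, 0, 0)^T — this equals column 4 of H (binary 0100), so error is at position 4.
Correct: flip bit 4 of r = 000000100000110 to get c = 000100100000110.


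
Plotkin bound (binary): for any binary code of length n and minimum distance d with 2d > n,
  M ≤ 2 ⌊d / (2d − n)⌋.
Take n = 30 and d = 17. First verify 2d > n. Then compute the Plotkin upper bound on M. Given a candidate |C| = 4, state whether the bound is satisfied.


Plotkin bound M ≤ 8; given |C| = 4 ≤ bound (satisfied).

Check applicability: 2d = 34, n = 30.
2d − n = 4 > 0, so Plotkin applies.
Compute d/(2d−n) = 17/4 ≈ 4.2500.
⌊d/(2d−n)⌋ = 4.
Plotkin bound: M ≤ 2·4 = 8.
Given |C| = 4, check: satisfied.
This |C| is below the Plotkin bound.


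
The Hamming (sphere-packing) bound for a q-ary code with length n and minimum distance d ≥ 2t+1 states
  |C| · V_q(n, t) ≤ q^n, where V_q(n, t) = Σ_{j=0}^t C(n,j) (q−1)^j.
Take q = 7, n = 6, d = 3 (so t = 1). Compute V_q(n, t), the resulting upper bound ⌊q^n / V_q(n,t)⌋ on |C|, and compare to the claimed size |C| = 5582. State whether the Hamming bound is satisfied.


V_q(n, t) = 37, q^n = 117649, Hamming bound = 3179, |C| = 5582 > bound (violated).

Step 1: Compute V_q(n, t) = Σ_{j=0}^1 C(n, j) (q−1)^j.
  j = 0: C(6,0)·(6)^0 = 1·1 = 1.
  j = 1: C(6,1)·(6)^1 = 6·6 = 36.
  V_q(n, t) = 1 + 36 = 37.
Step 2: q^n = 7^6 = 117649.
Step 3: Hamming bound ⌊q^n / V_q(n,t)⌋ = ⌊117649/37⌋ = 3179.
Step 4: Compare |C| = 5582 to 3179: violated.
The claimed |C| lies above the Hamming bound, so no 7-ary code of length 6 with d ≥ 3 can have 5582 codewords.


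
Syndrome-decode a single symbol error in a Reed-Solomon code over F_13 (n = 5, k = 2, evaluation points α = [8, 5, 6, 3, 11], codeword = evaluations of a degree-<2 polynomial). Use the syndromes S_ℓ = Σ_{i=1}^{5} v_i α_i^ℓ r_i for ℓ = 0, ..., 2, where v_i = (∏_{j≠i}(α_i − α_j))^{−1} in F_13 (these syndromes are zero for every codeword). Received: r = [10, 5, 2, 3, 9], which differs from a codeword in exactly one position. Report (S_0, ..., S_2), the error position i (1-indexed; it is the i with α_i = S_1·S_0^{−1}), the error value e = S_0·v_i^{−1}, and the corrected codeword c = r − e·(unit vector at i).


S = (11, 3, 2), error at position 2, error magnitude e = 7, c = [10, 11, 2, 3, 9].

Step 1: column multipliers v_i = (∏_{j≠i}(α_i − α_j))^{−1} mod 13.
  i = 1 (α = 8): (8−5)(8−6)(8−3)(8−11) = 3·2·5·(−3) = −90 ≡ 1, so v_1 = 1^{−1} = 1 (mod 13).
  i = 2 (α = 5): (5−8)(5−6)(5−3)(5−11) = (−3)·(−1)·2·(−6) = −36 ≡ 3, so v_2 = 3^{−1} = 9 (mod 13).
  i = 3 (α = 6): (6−8)(6−5)(6−3)(6−11) = (−2)·1·3·(−5) = 30 ≡ 4, so v_3 = 4^{−1} = 10 (mod 13).
  i = 4 (α = 3): (3−8)(3−5)(3−6)(3−11) = (−5)·(−2)·(−3)·(−8) = 240 ≡ 6, so v_4 = 6^{−1} = 11 (mod 13).
  i = 5 (α = 11): (11−8)(11−5)(11−6)(11−3) = 3·6·5·8 = 720 ≡ 5, so v_5 = 5^{−1} = 8 (mod 13).
  v = [1, 9, 10, 11, 8].
Step 2: syndromes of r = [10, 5, 2, 3, 9] (all sums mod 13).
  S_0 = Σ v_i r_i = 1·10 + 9·5 + 10·2 + 11·3 + 8·9 = 180 ≡ 11.
  S_1 = Σ v_i α_i r_i = 1·8·10 + 9·5·5 + 10·6·2 + 11·3·3 + 8·11·9 = 1316 ≡ 3.
  α_i^2 mod 13 = [12, 12, 10, 9, 4].
  S_2 = Σ v_i α_i^2 r_i = 1·12·10 + 9·12·5 + 10·10·2 + 11·9·3 + 8·4·9 = 1445 ≡ 2.
  S = (11, 3, 2) ≠ 0, so r is not a codeword (an error is present).
Step 3: locate the error. For a single error e at position i, S_ℓ = v_i·e·α_i^ℓ, so α_err = S_1/S_0.
  S_0^{−1} = 11^{−1} = 6 (mod 13), so α_err = 3·6 = 18 ≡ 5 = α_2. Error position i = 2.
  Consistency check: S_2/S_1 = 2·9 = 18 ≡ 5 = α_err ✓ (single-error assumption holds).
Step 4: error magnitude e = S_0/v_2 = S_0·∏_{j≠2}(α_2 − α_j) = 11·3 = 33 ≡ 7 (mod 13).
Step 5: correct position 2: c_2 = r_2 − e = 5 − 7 ≡ 11 (mod 13). Hence c = [10, 11, 2, 3, 9].
  Check: interpolating c through the α_i gives m(x) = 4 + 4·x (degree < 2) with m(α_i) = c_i for every i, so c is indeed a codeword.


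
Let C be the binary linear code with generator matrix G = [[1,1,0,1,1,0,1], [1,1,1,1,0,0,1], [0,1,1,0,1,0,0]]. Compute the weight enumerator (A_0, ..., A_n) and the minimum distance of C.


Weight distribution: A_0 = 1, A_1 = 1, A_2 = 1, A_3 = 1, A_4 = 2, A_5 = 2. Minimum distance d = 1.

Enumerate all 2^3 = 8 messages m ∈ F_2^3.
For each, compute codeword c = mG in F_2^7, then tally its weight.
  m = 000 → c = 0000000, weight = 0.
  m = 100 → c = 1101101, weight = 5.
  m = 010 → c = 1111001, weight = 5.
  m = 110 → c = 0010100, weight = 2.
  m = 001 → c = 0110100, weight = 3.
  m = 101 → c = 1011001, weight = 4.
  m = 011 → c = 1001101, weight = 4.
  m = 111 → c = 0100000, weight = 1.
Tally weights:
  weight 0: 1 codewords.
  weight 1: 1 codewords.
  weight 2: 1 codewords.
  weight 3: 1 codewords.
  weight 4: 2 codewords.
  weight 5: 2 codewords.
Minimum distance d = smallest w > 0 with A_w > 0 = 1.
Sanity: Σ A_w = 8 = 2^3 = 8 ✓.


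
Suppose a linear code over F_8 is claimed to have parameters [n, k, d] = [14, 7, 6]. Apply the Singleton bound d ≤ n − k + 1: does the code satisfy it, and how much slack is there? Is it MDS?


Singleton RHS = n − k + 1 = 8, slack = 2, bound satisfied, not MDS.

Singleton bound: d ≤ n − k + 1.
Here n = 14, k = 7, so n − k + 1 = 8.
Given d = 6, check d ≤ 8: YES.
Slack = (n − k + 1) − d = 2.
The code is NOT MDS (slack = 2 > 0).
Description: the claimed parameters are [14, 7, 6]_8; such a code would be non-MDS.


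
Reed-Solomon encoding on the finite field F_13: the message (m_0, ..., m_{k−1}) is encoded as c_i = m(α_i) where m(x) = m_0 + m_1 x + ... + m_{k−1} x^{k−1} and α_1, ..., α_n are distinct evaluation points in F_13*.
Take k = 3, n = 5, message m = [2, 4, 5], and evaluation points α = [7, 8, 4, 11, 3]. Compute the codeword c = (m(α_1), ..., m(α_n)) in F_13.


c = [2, 3, 7, 1, 7]

Message polynomial: m(x) = 2 + 4·x + 5·x^2 (mod 13).
For each evaluation point α_i, compute m(α_i) mod 13:
  α_1 = 7: Horner steps 5 → 0 → 2, so m(7) = 2.
  α_2 = 8: Horner steps 5 → 5 → 3, so m(8) = 3.
  α_3 = 4: Horner steps 5 → 11 → 7, so m(4) = 7.
  α_4 = 11: Horner steps 5 → 7 → 1, so m(11) = 1.
  α_5 = 3: Horner steps 5 → 6 → 7, so m(3) = 7.
Codeword c = [2, 3, 7, 1, 7] ∈ F_13^5.


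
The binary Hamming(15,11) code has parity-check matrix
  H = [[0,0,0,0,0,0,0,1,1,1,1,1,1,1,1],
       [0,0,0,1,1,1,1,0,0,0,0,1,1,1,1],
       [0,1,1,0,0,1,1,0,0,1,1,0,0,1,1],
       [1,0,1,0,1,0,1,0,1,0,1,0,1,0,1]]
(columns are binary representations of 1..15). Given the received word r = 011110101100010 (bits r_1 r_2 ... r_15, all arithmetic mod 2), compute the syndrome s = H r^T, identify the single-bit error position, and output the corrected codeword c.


s = (1, 0, 1, 0)^T, error position = 10, corrected codeword c = 011110101000010

Compute s = H r^T mod 2 one row at a time:
  s_1 = 0 + 1 + 1 + 0 + 0 + 0 + 1 + 0 = 3 ≡ 1 (mod 2).
  s_2 = 1 + 1 + 0 + 1 + 0 + 0 + 1 + 0 = 4 ≡ 0 (mod 2).
  s_3 = 1 + 1 + 0 + 1 + 1 + 0 + 1 + 0 = 5 ≡ 1 (mod 2).
  s_4 = 0 + 1 + 1 + 1 + 1 + 0 + 0 + 0 = 4 ≡ 0 (mod 2).
s = (1, 0, 1, 0)^T — this equals column 10 of H (binary 1010), so error is at position 10.
Correct: flip bit 10 of r = 011110101100010 to get c = 011110101000010.


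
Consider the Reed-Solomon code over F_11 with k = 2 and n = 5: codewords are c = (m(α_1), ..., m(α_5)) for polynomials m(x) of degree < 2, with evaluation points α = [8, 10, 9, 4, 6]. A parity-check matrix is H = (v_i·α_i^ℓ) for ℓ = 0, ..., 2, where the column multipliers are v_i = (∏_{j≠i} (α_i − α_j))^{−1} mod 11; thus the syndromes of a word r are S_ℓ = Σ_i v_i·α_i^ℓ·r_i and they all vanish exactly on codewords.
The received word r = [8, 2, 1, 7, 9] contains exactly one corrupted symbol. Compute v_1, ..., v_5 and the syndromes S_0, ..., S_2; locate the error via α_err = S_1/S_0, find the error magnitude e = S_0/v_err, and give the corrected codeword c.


S = (6, 4, 10), error at position 1, error magnitude e = 8, c = [0, 2, 1, 7, 9].

Step 1: column multipliers v_i = (∏_{j≠i}(α_i − α_j))^{−1} mod 11.
  i = 1 (α = 8): (8−10)(8−9)(8−4)(8−6) = (−2)·(−1)·4·2 = 16 ≡ 5, so v_1 = 5^{−1} = 9 (mod 11).
  i = 2 (α = 10): (10−8)(10−9)(10−4)(10−6) = 2·1·6·4 = 48 ≡ 4, so v_2 = 4^{−1} = 3 (mod 11).
  i = 3 (α = 9): (9−8)(9−10)(9−4)(9−6) = 1·(−1)·5·3 = −15 ≡ 7, so v_3 = 7^{−1} = 8 (mod 11).
  i = 4 (α = 4): (4−8)(4−10)(4−9)(4−6) = (−4)·(−6)·(−5)·(−2) = 240 ≡ 9, so v_4 = 9^{−1} = 5 (mod 11).
  i = 5 (α = 6): (6−8)(6−10)(6−9)(6−4) = (−2)·(−4)·(−3)·2 = −48 ≡ 7, so v_5 = 7^{−1} = 8 (mod 11).
  v = [9, 3, 8, 5, 8].
Step 2: syndromes of r = [8, 2, 1, 7, 9] (all sums mod 11).
  S_0 = Σ v_i r_i = 9·8 + 3·2 + 8·1 + 5·7 + 8·9 = 193 ≡ 6.
  S_1 = Σ v_i α_i r_i = 9·8·8 + 3·10·2 + 8·9·1 + 5·4·7 + 8·6·9 = 1280 ≡ 4.
  α_i^2 mod 11 = [9, 1, 4, 5, 3].
  S_2 = Σ v_i α_i^2 r_i = 9·9·8 + 3·1·2 + 8·4·1 + 5·5·7 + 8·3·9 = 1077 ≡ 10.
  S = (6, 4, 10) ≠ 0, so r is not a codeword (an error is present).
Step 3: locate the error. For a single error e at position i, S_ℓ = v_i·e·α_i^ℓ, so α_err = S_1/S_0.
  S_0^{−1} = 6^{−1} = 2 (mod 11), so α_err = 4·2 = 8 ≡ 8 = α_1. Error position i = 1.
  Consistency check: S_2/S_1 = 10·3 = 30 ≡ 8 = α_err ✓ (single-error assumption holds).
Step 4: error magnitude e = S_0/v_1 = S_0·∏_{j≠1}(α_1 − α_j) = 6·5 = 30 ≡ 8 (mod 11).
Step 5: correct position 1: c_1 = r_1 − e = 8 − 8 ≡ 0 (mod 11). Hence c = [0, 2, 1, 7, 9].
  Check: interpolating c through the α_i gives m(x) = 3 + 1·x (degree < 2) with m(α_i) = c_i for every i, so c is indeed a codeword.


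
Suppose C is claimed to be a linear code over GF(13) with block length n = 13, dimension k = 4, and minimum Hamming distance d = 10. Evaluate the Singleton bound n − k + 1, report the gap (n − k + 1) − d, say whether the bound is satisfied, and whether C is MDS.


Singleton RHS = n − k + 1 = 10, slack = 0, bound satisfied, MDS.

Singleton bound: d ≤ n − k + 1.
Here n = 13, k = 4, so n − k + 1 = 10.
Given d = 10, check d ≤ 10: YES.
Slack = (n − k + 1) − d = 0.
The code is MDS (slack = 0).
Description: the claimed parameters are [13, 4, 10]_13; such a code would be MDS (meets Singleton bound).


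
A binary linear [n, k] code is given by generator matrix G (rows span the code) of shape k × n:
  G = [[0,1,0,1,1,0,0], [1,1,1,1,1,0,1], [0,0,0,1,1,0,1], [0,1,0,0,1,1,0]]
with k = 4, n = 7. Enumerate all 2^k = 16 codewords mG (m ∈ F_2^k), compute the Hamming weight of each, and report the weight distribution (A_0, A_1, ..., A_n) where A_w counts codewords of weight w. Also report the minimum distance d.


Weight distribution: A_0 = 1, A_2 = 2, A_3 = 6, A_4 = 3, A_5 = 2, A_6 = 2. Minimum distance d = 2.

Enumerate all 2^4 = 16 messages m ∈ F_2^4.
For each, compute codeword c = mG in F_2^7, then tally its weight.
  m = 0000 → c = 0000000, weight = 0.
  m = 1000 → c = 0101100, weight = 3.
  m = 0100 → c = 1111101, weight = 6.
  m = 1100 → c = 1010001, weight = 3.
  m = 0010 → c = 0001101, weight = 3.
  m = 1010 → c = 0100001, weight = 2.
  m = 0110 → c = 1110000, weight = 3.
  m = 1110 → c = 1011100, weight = 4.
  m = 0001 → c = 0100110, weight = 3.
  m = 1001 → c = 0001010, weight = 2.
  m = 0101 → c = 1011011, weight = 5.
  m = 1101 → c = 1110111, weight = 6.
  m = 0011 → c = 0101011, weight = 4.
  m = 1011 → c = 0000111, weight = 3.
  m = 0111 → c = 1010110, weight = 4.
  m = 1111 → c = 1111010, weight = 5.
Tally weights:
  weight 0: 1 codewords.
  weight 2: 2 codewords.
  weight 3: 6 codewords.
  weight 4: 3 codewords.
  weight 5: 2 codewords.
  weight 6: 2 codewords.
Minimum distance d = smallest w > 0 with A_w > 0 = 2.
Sanity: Σ A_w = 16 = 2^4 = 16 ✓.


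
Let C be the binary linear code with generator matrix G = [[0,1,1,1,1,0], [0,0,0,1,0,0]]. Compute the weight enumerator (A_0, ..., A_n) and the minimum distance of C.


Weight distribution: A_0 = 1, A_1 = 1, A_3 = 1, A_4 = 1. Minimum distance d = 1.

Enumerate all 2^2 = 4 messages m ∈ F_2^2.
For each, compute codeword c = mG in F_2^6, then tally its weight.
  m = 00 → c = 000000, weight = 0.
  m = 10 → c = 011110, weight = 4.
  m = 01 → c = 000100, weight = 1.
  m = 11 → c = 011010, weight = 3.
Tally weights:
  weight 0: 1 codewords.
  weight 1: 1 codewords.
  weight 3: 1 codewords.
  weight 4: 1 codewords.
Minimum distance d = smallest w > 0 with A_w > 0 = 1.
Sanity: Σ A_w = 4 = 2^2 = 4 ✓.


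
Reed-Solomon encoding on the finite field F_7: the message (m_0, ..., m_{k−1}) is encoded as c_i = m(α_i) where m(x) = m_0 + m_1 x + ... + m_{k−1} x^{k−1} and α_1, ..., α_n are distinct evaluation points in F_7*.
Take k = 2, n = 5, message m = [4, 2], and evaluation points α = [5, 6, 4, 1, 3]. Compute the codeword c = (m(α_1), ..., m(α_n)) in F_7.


c = [0, 2, 5, 6, 3]

Message polynomial: m(x) = 4 + 2·x (mod 7).
For each evaluation point α_i, compute m(α_i) mod 7:
  α_1 = 5: Horner steps 2 → 0, so m(5) = 0.
  α_2 = 6: Horner steps 2 → 2, so m(6) = 2.
  α_3 = 4: Horner steps 2 → 5, so m(4) = 5.
  α_4 = 1: Horner steps 2 → 6, so m(1) = 6.
  α_5 = 3: Horner steps 2 → 3, so m(3) = 3.
Codeword c = [0, 2, 5, 6, 3] ∈ F_7^5.


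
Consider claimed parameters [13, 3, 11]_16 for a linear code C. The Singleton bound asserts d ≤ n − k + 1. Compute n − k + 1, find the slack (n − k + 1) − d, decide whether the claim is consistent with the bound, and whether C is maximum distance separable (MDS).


Singleton RHS = n − k + 1 = 11, slack = 0, bound satisfied, MDS.

Singleton bound: d ≤ n − k + 1.
Here n = 13, k = 3, so n − k + 1 = 11.
Given d = 11, check d ≤ 11: YES.
Slack = (n − k + 1) − d = 0.
The code is MDS (slack = 0).
Description: the claimed parameters are [13, 3, 11]_16; such a code would be MDS (meets Singleton bound).


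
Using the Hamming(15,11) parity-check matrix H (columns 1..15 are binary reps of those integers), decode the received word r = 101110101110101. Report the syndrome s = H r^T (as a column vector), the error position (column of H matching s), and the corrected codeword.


s = (1, 1, 1, 0)^T, error position = 14, corrected codeword c = 101110101110111

Compute s = H r^T mod 2 one row at a time:
  s_1 = 0 + 1 + 1 + 1 + 0 + 1 + 0 + 1 = 5 ≡ 1 (mod 2).
  s_2 = 1 + 1 + 0 + 1 + 0 + 1 + 0 + 1 = 5 ≡ 1 (mod 2).
  s_3 = 0 + 1 + 0 + 1 + 1 + 1 + 0 + 1 = 5 ≡ 1 (mod 2).
  s_4 = 1 + 1 + 1 + 1 + 1 + 1 + 1 + 1 = 8 ≡ 0 (mod 2).
s = (1, 1, 1, 0)^T — this equals column 14 of H (binary 1110), so error is at position 14.
Correct: flip bit 14 of r = 101110101110101 to get c = 101110101110111.


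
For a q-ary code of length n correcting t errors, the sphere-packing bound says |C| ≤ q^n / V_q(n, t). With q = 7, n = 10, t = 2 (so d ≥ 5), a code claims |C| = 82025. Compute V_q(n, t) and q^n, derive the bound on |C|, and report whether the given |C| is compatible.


V_q(n, t) = 1681, q^n = 282475249, Hamming bound = 168040, |C| = 82025 ≤ bound (satisfied).

Step 1: Compute V_q(n, t) = Σ_{j=0}^2 C(n, j) (q−1)^j.
  j = 0: C(10,0)·(6)^0 = 1·1 = 1.
  j = 1: C(10,1)·(6)^1 = 10·6 = 60.
  j = 2: C(10,2)·(6)^2 = 45·36 = 1620.
  V_q(n, t) = 1 + 60 + 1620 = 1681.
Step 2: q^n = 7^10 = 282475249.
Step 3: Hamming bound ⌊q^n / V_q(n,t)⌋ = ⌊282475249/1681⌋ = 168040.
Step 4: Compare |C| = 82025 to 168040: satisfied.
The claimed |C| lies below the Hamming bound.


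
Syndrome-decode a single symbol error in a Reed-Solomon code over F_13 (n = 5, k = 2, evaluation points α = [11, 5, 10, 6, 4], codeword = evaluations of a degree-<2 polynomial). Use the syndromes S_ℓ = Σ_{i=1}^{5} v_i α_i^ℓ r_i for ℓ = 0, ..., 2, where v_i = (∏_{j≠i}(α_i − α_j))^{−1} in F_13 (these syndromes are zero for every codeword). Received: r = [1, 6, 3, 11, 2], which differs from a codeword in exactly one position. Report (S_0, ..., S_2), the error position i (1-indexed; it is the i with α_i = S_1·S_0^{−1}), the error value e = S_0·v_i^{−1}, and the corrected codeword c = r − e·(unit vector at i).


S = (5, 12, 8), error at position 2, error magnitude e = 6, c = [1, 0, 3, 11, 2].

Step 1: column multipliers v_i = (∏_{j≠i}(α_i − α_j))^{−1} mod 13.
  i = 1 (α = 11): (11−5)(11−10)(11−6)(11−4) = 6·1·5·7 = 210 ≡ 2, so v_1 = 2^{−1} = 7 (mod 13).
  i = 2 (α = 5): (5−11)(5−10)(5−6)(5−4) = (−6)·(−5)·(−1)·1 = −30 ≡ 9, so v_2 = 9^{−1} = 3 (mod 13).
  i = 3 (α = 10): (10−11)(10−5)(10−6)(10−4) = (−1)·5·4·6 = −120 ≡ 10, so v_3 = 10^{−1} = 4 (mod 13).
  i = 4 (α = 6): (6−11)(6−5)(6−10)(6−4) = (−5)·1·(−4)·2 = 40 ≡ 1, so v_4 = 1^{−1} = 1 (mod 13).
  i = 5 (α = 4): (4−11)(4−5)(4−10)(4−6) = (−7)·(−1)·(−6)·(−2) = 84 ≡ 6, so v_5 = 6^{−1} = 11 (mod 13).
  v = [7, 3, 4, 1, 11].
Step 2: syndromes of r = [1, 6, 3, 11, 2] (all sums mod 13).
  S_0 = Σ v_i r_i = 7·1 + 3·6 + 4·3 + 1·11 + 11·2 = 70 ≡ 5.
  S_1 = Σ v_i α_i r_i = 7·11·1 + 3·5·6 + 4·10·3 + 1·6·11 + 11·4·2 = 441 ≡ 12.
  α_i^2 mod 13 = [4, 12, 9, 10, 3].
  S_2 = Σ v_i α_i^2 r_i = 7·4·1 + 3·12·6 + 4·9·3 + 1·10·11 + 11·3·2 = 528 ≡ 8.
  S = (5, 12, 8) ≠ 0, so r is not a codeword (an error is present).
Step 3: locate the error. For a single error e at position i, S_ℓ = v_i·e·α_i^ℓ, so α_err = S_1/S_0.
  S_0^{−1} = 5^{−1} = 8 (mod 13), so α_err = 12·8 = 96 ≡ 5 = α_2. Error position i = 2.
  Consistency check: S_2/S_1 = 8·12 = 96 ≡ 5 = α_err ✓ (single-error assumption holds).
Step 4: error magnitude e = S_0/v_2 = S_0·∏_{j≠2}(α_2 − α_j) = 5·9 = 45 ≡ 6 (mod 13).
Step 5: correct position 2: c_2 = r_2 − e = 6 − 6 ≡ 0 (mod 13). Hence c = [1, 0, 3, 11, 2].
  Check: interpolating c through the α_i gives m(x) = 10 + 11·x (degree < 2) with m(α_i) = c_i for every i, so c is indeed a codeword.


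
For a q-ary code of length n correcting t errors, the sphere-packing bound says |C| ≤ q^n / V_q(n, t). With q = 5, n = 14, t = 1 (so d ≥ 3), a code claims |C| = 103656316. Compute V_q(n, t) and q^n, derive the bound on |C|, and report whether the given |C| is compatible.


V_q(n, t) = 57, q^n = 6103515625, Hamming bound = 107079221, |C| = 103656316 ≤ bound (satisfied).

Step 1: Compute V_q(n, t) = Σ_{j=0}^1 C(n, j) (q−1)^j.
  j = 0: C(14,0)·(4)^0 = 1·1 = 1.
  j = 1: C(14,1)·(4)^1 = 14·4 = 56.
  V_q(n, t) = 1 + 56 = 57.
Step 2: q^n = 5^14 = 6103515625.
Step 3: Hamming bound ⌊q^n / V_q(n,t)⌋ = ⌊6103515625/57⌋ = 107079221.
Step 4: Compare |C| = 103656316 to 107079221: satisfied.
The claimed |C| lies below the Hamming bound.


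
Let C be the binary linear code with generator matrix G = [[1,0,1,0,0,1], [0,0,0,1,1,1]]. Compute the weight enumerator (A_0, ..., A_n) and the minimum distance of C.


Weight distribution: A_0 = 1, A_3 = 2, A_4 = 1. Minimum distance d = 3.

Enumerate all 2^2 = 4 messages m ∈ F_2^2.
For each, compute codeword c = mG in F_2^6, then tally its weight.
  m = 00 → c = 000000, weight = 0.
  m = 10 → c = 101001, weight = 3.
  m = 01 → c = 000111, weight = 3.
  m = 11 → c = 101110, weight = 4.
Tally weights:
  weight 0: 1 codewords.
  weight 3: 2 codewords.
  weight 4: 1 codewords.
Minimum distance d = smallest w > 0 with A_w > 0 = 3.
Sanity: Σ A_w = 4 = 2^2 = 4 ✓.


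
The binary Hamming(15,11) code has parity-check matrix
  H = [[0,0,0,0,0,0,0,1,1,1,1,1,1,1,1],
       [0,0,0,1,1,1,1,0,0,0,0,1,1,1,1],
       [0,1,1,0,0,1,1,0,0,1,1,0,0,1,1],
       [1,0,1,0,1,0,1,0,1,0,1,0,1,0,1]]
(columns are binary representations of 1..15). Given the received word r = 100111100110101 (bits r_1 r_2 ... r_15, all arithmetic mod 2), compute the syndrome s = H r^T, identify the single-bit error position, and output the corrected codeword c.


s = (0, 0, 1, 0)^T, error position = 2, corrected codeword c = 110111100110101

Compute s = H r^T mod 2 one row at a time:
  s_1 = 0 + 0 + 1 + 1 + 0 + 1 + 0 + 1 = 4 ≡ 0 (mod 2).
  s_2 = 1 + 1 + 1 + 1 + 0 + 1 + 0 + 1 = 6 ≡ 0 (mod 2).
  s_3 = 0 + 0 + 1 + 1 + 1 + 1 + 0 + 1 = 5 ≡ 1 (mod 2).
  s_4 = 1 + 0 + 1 + 1 + 0 + 1 + 1 + 1 = 6 ≡ 0 (mod 2).
s = (0, 0, 1, 0)^T — this equals column 2 of H (binary 0010), so error is at position 2.
Correct: flip bit 2 of r = 100111100110101 to get c = 110111100110101.


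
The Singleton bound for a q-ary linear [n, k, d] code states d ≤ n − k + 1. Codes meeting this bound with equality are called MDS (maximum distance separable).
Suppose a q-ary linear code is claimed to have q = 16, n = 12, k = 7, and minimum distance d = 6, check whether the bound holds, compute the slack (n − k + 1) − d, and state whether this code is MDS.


Singleton RHS = n − k + 1 = 6, slack = 0, bound satisfied, MDS.

Singleton bound: d ≤ n − k + 1.
Here n = 12, k = 7, so n − k + 1 = 6.
Given d = 6, check d ≤ 6: YES.
Slack = (n − k + 1) − d = 0.
The code is MDS (slack = 0).
Description: the claimed parameters are [12, 7, 6]_16; such a code would be MDS (meets Singleton bound).


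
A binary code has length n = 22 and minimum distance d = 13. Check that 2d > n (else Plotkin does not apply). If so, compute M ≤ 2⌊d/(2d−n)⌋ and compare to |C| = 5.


Plotkin bound M ≤ 6; given |C| = 5 ≤ bound (satisfied).

Check applicability: 2d = 26, n = 22.
2d − n = 4 > 0, so Plotkin applies.
Compute d/(2d−n) = 13/4 ≈ 3.2500.
⌊d/(2d−n)⌋ = 3.
Plotkin bound: M ≤ 2·3 = 6.
Given |C| = 5, check: satisfied.
This |C| is below the Plotkin bound.


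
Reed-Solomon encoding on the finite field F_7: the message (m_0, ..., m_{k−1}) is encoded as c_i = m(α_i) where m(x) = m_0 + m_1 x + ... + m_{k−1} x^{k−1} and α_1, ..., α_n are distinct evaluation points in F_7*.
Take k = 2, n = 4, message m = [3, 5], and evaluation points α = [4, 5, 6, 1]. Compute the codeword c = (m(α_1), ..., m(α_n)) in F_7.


c = [2, 0, 5, 1]

Message polynomial: m(x) = 3 + 5·x (mod 7).
For each evaluation point α_i, compute m(α_i) mod 7:
  α_1 = 4: Horner steps 5 → 2, so m(4) = 2.
  α_2 = 5: Horner steps 5 → 0, so m(5) = 0.
  α_3 = 6: Horner steps 5 → 5, so m(6) = 5.
  α_4 = 1: Horner steps 5 → 1, so m(1) = 1.
Codeword c = [2, 0, 5, 1] ∈ F_7^4.


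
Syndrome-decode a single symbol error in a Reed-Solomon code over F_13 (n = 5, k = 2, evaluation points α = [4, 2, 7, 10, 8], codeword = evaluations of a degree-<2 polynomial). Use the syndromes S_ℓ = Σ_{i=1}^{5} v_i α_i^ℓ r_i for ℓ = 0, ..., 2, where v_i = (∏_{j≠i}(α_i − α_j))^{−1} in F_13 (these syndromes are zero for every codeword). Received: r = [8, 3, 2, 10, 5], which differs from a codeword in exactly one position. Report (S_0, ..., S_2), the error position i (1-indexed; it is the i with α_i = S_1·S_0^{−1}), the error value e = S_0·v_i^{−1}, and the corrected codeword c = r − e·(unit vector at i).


S = (1, 7, 10), error at position 3, error magnitude e = 6, c = [8, 3, 9, 10, 5].

Step 1: column multipliers v_i = (∏_{j≠i}(α_i − α_j))^{−1} mod 13.
  i = 1 (α = 4): (4−2)(4−7)(4−10)(4−8) = 2·(−3)·(−6)·(−4) = −144 ≡ 12, so v_1 = 12^{−1} = 12 (mod 13).
  i = 2 (α = 2): (2−4)(2−7)(2−10)(2−8) = (−2)·(−5)·(−8)·(−6) = 480 ≡ 12, so v_2 = 12^{−1} = 12 (mod 13).
  i = 3 (α = 7): (7−4)(7−2)(7−10)(7−8) = 3·5·(−3)·(−1) = 45 ≡ 6, so v_3 = 6^{−1} = 11 (mod 13).
  i = 4 (α = 10): (10−4)(10−2)(10−7)(10−8) = 6·8·3·2 = 288 ≡ 2, so v_4 = 2^{−1} = 7 (mod 13).
  i = 5 (α = 8): (8−4)(8−2)(8−7)(8−10) = 4·6·1·(−2) = −48 ≡ 4, so v_5 = 4^{−1} = 10 (mod 13).
  v = [12, 12, 11, 7, 10].
Step 2: syndromes of r = [8, 3, 2, 10, 5] (all sums mod 13).
  S_0 = Σ v_i r_i = 12·8 + 12·3 + 11·2 + 7·10 + 10·5 = 274 ≡ 1.
  S_1 = Σ v_i α_i r_i = 12·4·8 + 12·2·3 + 11·7·2 + 7·10·10 + 10·8·5 = 1710 ≡ 7.
  α_i^2 mod 13 = [3, 4, 10, 9, 12].
  S_2 = Σ v_i α_i^2 r_i = 12·3·8 + 12·4·3 + 11·10·2 + 7·9·10 + 10·12·5 = 1882 ≡ 10.
  S = (1, 7, 10) ≠ 0, so r is not a codeword (an error is present).
Step 3: locate the error. For a single error e at position i, S_ℓ = v_i·e·α_i^ℓ, so α_err = S_1/S_0.
  S_0^{−1} = 1^{−1} = 1 (mod 13), so α_err = 7·1 = 7 ≡ 7 = α_3. Error position i = 3.
  Consistency check: S_2/S_1 = 10·2 = 20 ≡ 7 = α_err ✓ (single-error assumption holds).
Step 4: error magnitude e = S_0/v_3 = S_0·∏_{j≠3}(α_3 − α_j) = 1·6 = 6 ≡ 6 (mod 13).
Step 5: correct position 3: c_3 = r_3 − e = 2 − 6 ≡ 9 (mod 13). Hence c = [8, 3, 9, 10, 5].
  Check: interpolating c through the α_i gives m(x) = 11 + 9·x (degree < 2) with m(α_i) = c_i for every i, so c is indeed a codeword.


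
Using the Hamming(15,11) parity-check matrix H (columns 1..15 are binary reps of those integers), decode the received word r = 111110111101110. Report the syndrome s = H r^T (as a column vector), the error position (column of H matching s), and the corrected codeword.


s = (0, 0, 1, 0)^T, error position = 2, corrected codeword c = 101110111101110

Compute s = H r^T mod 2 one row at a time:
  s_1 = 1 + 1 + 1 + 0 + 1 + 1 + 1 + 0 = 6 ≡ 0 (mod 2).
  s_2 = 1 + 1 + 0 + 1 + 1 + 1 + 1 + 0 = 6 ≡ 0 (mod 2).
  s_3 = 1 + 1 + 0 + 1 + 1 + 0 + 1 + 0 = 5 ≡ 1 (mod 2).
  s_4 = 1 + 1 + 1 + 1 + 1 + 0 + 1 + 0 = 6 ≡ 0 (mod 2).
s = (0, 0, 1, 0)^T — this equals column 2 of H (binary 0010), so error is at position 2.
Correct: flip bit 2 of r = 111110111101110 to get c = 101110111101110.


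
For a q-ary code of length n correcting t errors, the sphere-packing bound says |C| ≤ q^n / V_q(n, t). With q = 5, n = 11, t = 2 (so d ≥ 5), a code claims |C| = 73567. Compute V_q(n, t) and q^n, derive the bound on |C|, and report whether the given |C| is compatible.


V_q(n, t) = 925, q^n = 48828125, Hamming bound = 52787, |C| = 73567 > bound (violated).

Step 1: Compute V_q(n, t) = Σ_{j=0}^2 C(n, j) (q−1)^j.
  j = 0: C(11,0)·(4)^0 = 1·1 = 1.
  j = 1: C(11,1)·(4)^1 = 11·4 = 44.
  j = 2: C(11,2)·(4)^2 = 55·16 = 880.
  V_q(n, t) = 1 + 44 + 880 = 925.
Step 2: q^n = 5^11 = 48828125.
Step 3: Hamming bound ⌊q^n / V_q(n,t)⌋ = ⌊48828125/925⌋ = 52787.
Step 4: Compare |C| = 73567 to 52787: violated.
The claimed |C| lies above the Hamming bound, so no 5-ary code of length 11 with d ≥ 5 can have 73567 codewords.


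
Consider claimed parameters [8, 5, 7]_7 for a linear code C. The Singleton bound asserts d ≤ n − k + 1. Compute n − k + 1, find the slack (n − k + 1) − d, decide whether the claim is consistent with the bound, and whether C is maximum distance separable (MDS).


Singleton RHS = n − k + 1 = 4, slack = -3, bound violated (no such code; not MDS).

Singleton bound: d ≤ n − k + 1.
Here n = 8, k = 5, so n − k + 1 = 4.
Given d = 7, check d ≤ 4: NO.
Slack = (n − k + 1) − d = -3.
The slack is negative: d = 7 exceeds n − k + 1 = 4 by 3, so the Singleton bound is violated and no linear [8, 5, 7]_7 code can exist. In particular it is not MDS (MDS requires d = n − k + 1 exactly).
Description: the claimed parameters are [8, 5, 7]_7; such a code would be impossible (violates the Singleton bound).


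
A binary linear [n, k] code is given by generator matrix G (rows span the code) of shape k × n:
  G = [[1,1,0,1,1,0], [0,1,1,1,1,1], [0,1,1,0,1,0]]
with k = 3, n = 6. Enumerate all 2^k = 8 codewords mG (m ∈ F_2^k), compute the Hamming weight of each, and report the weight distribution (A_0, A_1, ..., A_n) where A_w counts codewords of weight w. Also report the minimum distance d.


Weight distribution: A_0 = 1, A_2 = 1, A_3 = 3, A_4 = 2, A_5 = 1. Minimum distance d = 2.

Enumerate all 2^3 = 8 messages m ∈ F_2^3.
For each, compute codeword c = mG in F_2^6, then tally its weight.
  m = 000 → c = 000000, weight = 0.
  m = 100 → c = 110110, weight = 4.
  m = 010 → c = 011111, weight = 5.
  m = 110 → c = 101001, weight = 3.
  m = 001 → c = 011010, weight = 3.
  m = 101 → c = 101100, weight = 3.
  m = 011 → c = 000101, weight = 2.
  m = 111 → c = 110011, weight = 4.
Tally weights:
  weight 0: 1 codewords.
  weight 2: 1 codewords.
  weight 3: 3 codewords.
  weight 4: 2 codewords.
  weight 5: 1 codewords.
Minimum distance d = smallest w > 0 with A_w > 0 = 2.
Sanity: Σ A_w = 8 = 2^3 = 8 ✓.


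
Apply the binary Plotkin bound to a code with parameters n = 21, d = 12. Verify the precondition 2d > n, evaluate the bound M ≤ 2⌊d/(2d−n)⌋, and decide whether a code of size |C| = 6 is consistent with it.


Plotkin bound M ≤ 8; given |C| = 6 ≤ bound (satisfied).

Check applicability: 2d = 24, n = 21.
2d − n = 3 > 0, so Plotkin applies.
Compute d/(2d−n) = 12/3 ≈ 4.0000.
⌊d/(2d−n)⌋ = 4.
Plotkin bound: M ≤ 2·4 = 8.
Given |C| = 6, check: satisfied.
This |C| is below the Plotkin bound.


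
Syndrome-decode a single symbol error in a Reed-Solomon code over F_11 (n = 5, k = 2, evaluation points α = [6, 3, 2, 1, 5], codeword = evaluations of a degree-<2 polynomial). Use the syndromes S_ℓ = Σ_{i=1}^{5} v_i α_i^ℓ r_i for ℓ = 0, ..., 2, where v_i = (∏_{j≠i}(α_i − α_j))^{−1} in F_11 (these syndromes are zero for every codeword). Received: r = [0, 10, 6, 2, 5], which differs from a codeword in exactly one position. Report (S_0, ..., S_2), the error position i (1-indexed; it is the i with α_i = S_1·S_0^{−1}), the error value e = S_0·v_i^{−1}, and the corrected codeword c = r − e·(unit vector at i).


S = (1, 5, 3), error at position 5, error magnitude e = 9, c = [0, 10, 6, 2, 7].

Step 1: column multipliers v_i = (∏_{j≠i}(α_i − α_j))^{−1} mod 11.
  i = 1 (α = 6): (6−3)(6−2)(6−1)(6−5) = 3·4·5·1 = 60 ≡ 5, so v_1 = 5^{−1} = 9 (mod 11).
  i = 2 (α = 3): (3−6)(3−2)(3−1)(3−5) = (−3)·1·2·(−2) = 12 ≡ 1, so v_2 = 1^{−1} = 1 (mod 11).
  i = 3 (α = 2): (2−6)(2−3)(2−1)(2−5) = (−4)·(−1)·1·(−3) = −12 ≡ 10, so v_3 = 10^{−1} = 10 (mod 11).
  i = 4 (α = 1): (1−6)(1−3)(1−2)(1−5) = (−5)·(−2)·(−1)·(−4) = 40 ≡ 7, so v_4 = 7^{−1} = 8 (mod 11).
  i = 5 (α = 5): (5−6)(5−3)(5−2)(5−1) = (−1)·2·3·4 = −24 ≡ 9, so v_5 = 9^{−1} = 5 (mod 11).
  v = [9, 1, 10, 8, 5].
Step 2: syndromes of r = [0, 10, 6, 2, 5] (all sums mod 11).
  S_0 = Σ v_i r_i = 9·0 + 1·10 + 10·6 + 8·2 + 5·5 = 111 ≡ 1.
  S_1 = Σ v_i α_i r_i = 9·6·0 + 1·3·10 + 10·2·6 + 8·1·2 + 5·5·5 = 291 ≡ 5.
  α_i^2 mod 11 = [3, 9, 4, 1, 3].
  S_2 = Σ v_i α_i^2 r_i = 9·3·0 + 1·9·10 + 10·4·6 + 8·1·2 + 5·3·5 = 421 ≡ 3.
  S = (1, 5, 3) ≠ 0, so r is not a codeword (an error is present).
Step 3: locate the error. For a single error e at position i, S_ℓ = v_i·e·α_i^ℓ, so α_err = S_1/S_0.
  S_0^{−1} = 1^{−1} = 1 (mod 11), so α_err = 5·1 = 5 ≡ 5 = α_5. Error position i = 5.
  Consistency check: S_2/S_1 = 3·9 = 27 ≡ 5 = α_err ✓ (single-error assumption holds).
Step 4: error magnitude e = S_0/v_5 = S_0·∏_{j≠5}(α_5 − α_j) = 1·9 = 9 ≡ 9 (mod 11).
Step 5: correct position 5: c_5 = r_5 − e = 5 − 9 ≡ 7 (mod 11). Hence c = [0, 10, 6, 2, 7].
  Check: interpolating c through the α_i gives m(x) = 9 + 4·x (degree < 2) with m(α_i) = c_i for every i, so c is indeed a codeword.


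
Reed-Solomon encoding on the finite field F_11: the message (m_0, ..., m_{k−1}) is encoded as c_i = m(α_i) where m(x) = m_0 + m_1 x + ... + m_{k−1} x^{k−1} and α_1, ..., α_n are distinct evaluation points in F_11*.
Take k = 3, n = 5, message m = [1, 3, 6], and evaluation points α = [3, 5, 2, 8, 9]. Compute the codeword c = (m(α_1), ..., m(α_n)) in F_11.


c = [9, 1, 9, 2, 8]

Message polynomial: m(x) = 1 + 3·x + 6·x^2 (mod 11).
For each evaluation point α_i, compute m(α_i) mod 11:
  α_1 = 3: Horner steps 6 → 10 → 9, so m(3) = 9.
  α_2 = 5: Horner steps 6 → 0 → 1, so m(5) = 1.
  α_3 = 2: Horner steps 6 → 4 → 9, so m(2) = 9.
  α_4 = 8: Horner steps 6 → 7 → 2, so m(8) = 2.
  α_5 = 9: Horner steps 6 → 2 → 8, so m(9) = 8.
Codeword c = [9, 1, 9, 2, 8] ∈ F_11^5.


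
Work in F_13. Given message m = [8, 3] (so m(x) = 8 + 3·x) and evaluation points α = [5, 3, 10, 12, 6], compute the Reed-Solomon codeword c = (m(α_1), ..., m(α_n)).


c = [10, 4, 12, 5, 0]

Message polynomial: m(x) = 8 + 3·x (mod 13).
For each evaluation point α_i, compute m(α_i) mod 13:
  α_1 = 5: Horner steps 3 → 10, so m(5) = 10.
  α_2 = 3: Horner steps 3 → 4, so m(3) = 4.
  α_3 = 10: Horner steps 3 → 12, so m(10) = 12.
  α_4 = 12: Horner steps 3 → 5, so m(12) = 5.
  α_5 = 6: Horner steps 3 → 0, so m(6) = 0.
Codeword c = [10, 4, 12, 5, 0] ∈ F_13^5.


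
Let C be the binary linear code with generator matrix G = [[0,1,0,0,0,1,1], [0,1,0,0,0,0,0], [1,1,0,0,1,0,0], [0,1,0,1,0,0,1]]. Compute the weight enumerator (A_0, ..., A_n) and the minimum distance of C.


Weight distribution: A_0 = 1, A_1 = 1, A_2 = 4, A_3 = 4, A_4 = 3, A_5 = 3. Minimum distance d = 1.

Enumerate all 2^4 = 16 messages m ∈ F_2^4.
For each, compute codeword c = mG in F_2^7, then tally its weight.
  m = 0000 → c = 0000000, weight = 0.
  m = 1000 → c = 0100011, weight = 3.
  m = 0100 → c = 0100000, weight = 1.
  m = 1100 → c = 0000011, weight = 2.
  m = 0010 → c = 1100100, weight = 3.
  m = 1010 → c = 1000111, weight = 4.
  m = 0110 → c = 1000100, weight = 2.
  m = 1110 → c = 1100111, weight = 5.
  m = 0001 → c = 0101001, weight = 3.
  m = 1001 → c = 0001010, weight = 2.
  m = 0101 → c = 0001001, weight = 2.
  m = 1101 → c = 0101010, weight = 3.
  m = 0011 → c = 1001101, weight = 4.
  m = 1011 → c = 1101110, weight = 5.
  m = 0111 → c = 1101101, weight = 5.
  m = 1111 → c = 1001110, weight = 4.
Tally weights:
  weight 0: 1 codewords.
  weight 1: 1 codewords.
  weight 2: 4 codewords.
  weight 3: 4 codewords.
  weight 4: 3 codewords.
  weight 5: 3 codewords.
Minimum distance d = smallest w > 0 with A_w > 0 = 1.
Sanity: Σ A_w = 16 = 2^4 = 16 ✓.


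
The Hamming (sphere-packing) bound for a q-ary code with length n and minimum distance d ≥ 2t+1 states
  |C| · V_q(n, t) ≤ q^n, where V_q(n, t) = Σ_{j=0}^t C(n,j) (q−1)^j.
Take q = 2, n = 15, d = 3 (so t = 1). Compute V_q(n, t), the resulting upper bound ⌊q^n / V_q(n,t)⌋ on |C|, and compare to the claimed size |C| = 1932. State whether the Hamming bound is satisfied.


V_q(n, t) = 16, q^n = 32768, Hamming bound = 2048, |C| = 1932 ≤ bound (satisfied).

Step 1: Compute V_q(n, t) = Σ_{j=0}^1 C(n, j) (q−1)^j.
  j = 0: C(15,0)·(1)^0 = 1·1 = 1.
  j = 1: C(15,1)·(1)^1 = 15·1 = 15.
  V_q(n, t) = 1 + 15 = 16.
Step 2: q^n = 2^15 = 32768.
Step 3: Hamming bound ⌊q^n / V_q(n,t)⌋ = ⌊32768/16⌋ = 2048.
Step 4: Compare |C| = 1932 to 2048: satisfied.
The claimed |C| lies below the Hamming bound.


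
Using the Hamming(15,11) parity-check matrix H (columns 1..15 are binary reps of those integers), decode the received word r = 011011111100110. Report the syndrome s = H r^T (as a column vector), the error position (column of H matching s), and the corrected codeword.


s = (1, 1, 0, 1)^T, error position = 13, corrected codeword c = 011011111100010

Compute s = H r^T mod 2 one row at a time:
  s_1 = 1 + 1 + 1 + 0 + 0 + 1 + 1 + 0 = 5 ≡ 1 (mod 2).
  s_2 = 0 + 1 + 1 + 1 + 0 + 1 + 1 + 0 = 5 ≡ 1 (mod 2).
  s_3 = 1 + 1 + 1 + 1 + 1 + 0 + 1 + 0 = 6 ≡ 0 (mod 2).
  s_4 = 0 + 1 + 1 + 1 + 1 + 0 + 1 + 0 = 5 ≡ 1 (mod 2).
s = (1, 1, 0, 1)^T — this equals column 13 of H (binary 1101), so error is at position 13.
Correct: flip bit 13 of r = 011011111100110 to get c = 011011111100010.


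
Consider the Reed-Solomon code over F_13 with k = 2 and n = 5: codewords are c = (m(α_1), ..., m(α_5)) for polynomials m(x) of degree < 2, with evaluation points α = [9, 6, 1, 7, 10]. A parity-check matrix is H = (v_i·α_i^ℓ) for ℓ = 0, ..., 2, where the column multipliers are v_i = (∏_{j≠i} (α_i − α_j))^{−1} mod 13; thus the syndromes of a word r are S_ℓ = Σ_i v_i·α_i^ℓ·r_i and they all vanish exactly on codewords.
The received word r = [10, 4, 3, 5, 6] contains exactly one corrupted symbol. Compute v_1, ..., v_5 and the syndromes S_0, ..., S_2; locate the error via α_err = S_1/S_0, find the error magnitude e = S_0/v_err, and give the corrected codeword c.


S = (12, 7, 3), error at position 2, error magnitude e = 8, c = [10, 9, 3, 5, 6].

Step 1: column multipliers v_i = (∏_{j≠i}(α_i − α_j))^{−1} mod 13.
  i = 1 (α = 9): (9−6)(9−1)(9−7)(9−10) = 3·8·2·(−1) = −48 ≡ 4, so v_1 = 4^{−1} = 10 (mod 13).
  i = 2 (α = 6): (6−9)(6−1)(6−7)(6−10) = (−3)·5·(−1)·(−4) = −60 ≡ 5, so v_2 = 5^{−1} = 8 (mod 13).
  i = 3 (α = 1): (1−9)(1−6)(1−7)(1−10) = (−8)·(−5)·(−6)·(−9) = 2160 ≡ 2, so v_3 = 2^{−1} = 7 (mod 13).
  i = 4 (α = 7): (7−9)(7−6)(7−1)(7−10) = (−2)·1·6·(−3) = 36 ≡ 10, so v_4 = 10^{−1} = 4 (mod 13).
  i = 5 (α = 10): (10−9)(10−6)(10−1)(10−7) = 1·4·9·3 = 108 ≡ 4, so v_5 = 4^{−1} = 10 (mod 13).
  v = [10, 8, 7, 4, 10].
Step 2: syndromes of r = [10, 4, 3, 5, 6] (all sums mod 13).
  S_0 = Σ v_i r_i = 10·10 + 8·4 + 7·3 + 4·5 + 10·6 = 233 ≡ 12.
  S_1 = Σ v_i α_i r_i = 10·9·10 + 8·6·4 + 7·1·3 + 4·7·5 + 10·10·6 = 1853 ≡ 7.
  α_i^2 mod 13 = [3, 10, 1, 10, 9].
  S_2 = Σ v_i α_i^2 r_i = 10·3·10 + 8·10·4 + 7·1·3 + 4·10·5 + 10·9·6 = 1381 ≡ 3.
  S = (12, 7, 3) ≠ 0, so r is not a codeword (an error is present).
Step 3: locate the error. For a single error e at position i, S_ℓ = v_i·e·α_i^ℓ, so α_err = S_1/S_0.
  S_0^{−1} = 12^{−1} = 12 (mod 13), so α_err = 7·12 = 84 ≡ 6 = α_2. Error position i = 2.
  Consistency check: S_2/S_1 = 3·2 = 6 ≡ 6 = α_err ✓ (single-error assumption holds).
Step 4: error magnitude e = S_0/v_2 = S_0·∏_{j≠2}(α_2 − α_j) = 12·5 = 60 ≡ 8 (mod 13).
Step 5: correct position 2: c_2 = r_2 − e = 4 − 8 ≡ 9 (mod 13). Hence c = [10, 9, 3, 5, 6].
  Check: interpolating c through the α_i gives m(x) = 7 + 9·x (degree < 2) with m(α_i) = c_i for every i, so c is indeed a codeword.


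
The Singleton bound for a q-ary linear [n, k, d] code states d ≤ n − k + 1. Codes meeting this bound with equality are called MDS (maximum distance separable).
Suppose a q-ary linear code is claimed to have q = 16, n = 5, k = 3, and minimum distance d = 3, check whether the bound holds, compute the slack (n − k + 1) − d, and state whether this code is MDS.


Singleton RHS = n − k + 1 = 3, slack = 0, bound satisfied, MDS.

Singleton bound: d ≤ n − k + 1.
Here n = 5, k = 3, so n − k + 1 = 3.
Given d = 3, check d ≤ 3: YES.
Slack = (n − k + 1) − d = 0.
The code is MDS (slack = 0).
Description: the claimed parameters are [5, 3, 3]_16; such a code would be MDS (meets Singleton bound).


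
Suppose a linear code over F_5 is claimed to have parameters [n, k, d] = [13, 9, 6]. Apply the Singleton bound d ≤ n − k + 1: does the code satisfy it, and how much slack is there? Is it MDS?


Singleton RHS = n − k + 1 = 5, slack = -1, bound violated (no such code; not MDS).

Singleton bound: d ≤ n − k + 1.
Here n = 13, k = 9, so n − k + 1 = 5.
Given d = 6, check d ≤ 5: NO.
Slack = (n − k + 1) − d = -1.
The slack is negative: d = 6 exceeds n − k + 1 = 5 by 1, so the Singleton bound is violated and no linear [13, 9, 6]_5 code can exist. In particular it is not MDS (MDS requires d = n − k + 1 exactly).
Description: the claimed parameters are [13, 9, 6]_5; such a code would be impossible (violates the Singleton bound).
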